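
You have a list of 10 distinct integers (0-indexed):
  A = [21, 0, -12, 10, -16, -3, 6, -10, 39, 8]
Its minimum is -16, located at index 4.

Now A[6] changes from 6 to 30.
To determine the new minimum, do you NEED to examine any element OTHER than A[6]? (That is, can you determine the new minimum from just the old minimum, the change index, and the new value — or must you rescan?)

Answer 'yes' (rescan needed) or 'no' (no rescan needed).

Old min = -16 at index 4
Change at index 6: 6 -> 30
Index 6 was NOT the min. New min = min(-16, 30). No rescan of other elements needed.
Needs rescan: no

Answer: no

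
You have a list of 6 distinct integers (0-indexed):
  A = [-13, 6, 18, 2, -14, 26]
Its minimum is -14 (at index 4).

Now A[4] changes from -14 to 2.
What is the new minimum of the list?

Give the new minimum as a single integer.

Old min = -14 (at index 4)
Change: A[4] -14 -> 2
Changed element WAS the min. Need to check: is 2 still <= all others?
  Min of remaining elements: -13
  New min = min(2, -13) = -13

Answer: -13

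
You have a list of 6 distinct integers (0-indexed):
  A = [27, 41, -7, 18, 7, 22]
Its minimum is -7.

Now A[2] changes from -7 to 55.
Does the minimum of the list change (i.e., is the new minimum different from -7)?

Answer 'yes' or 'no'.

Old min = -7
Change: A[2] -7 -> 55
Changed element was the min; new min must be rechecked.
New min = 7; changed? yes

Answer: yes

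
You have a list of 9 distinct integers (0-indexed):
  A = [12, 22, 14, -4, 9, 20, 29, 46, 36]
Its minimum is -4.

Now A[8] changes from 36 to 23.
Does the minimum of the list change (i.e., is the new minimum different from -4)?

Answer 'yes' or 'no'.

Old min = -4
Change: A[8] 36 -> 23
Changed element was NOT the min; min changes only if 23 < -4.
New min = -4; changed? no

Answer: no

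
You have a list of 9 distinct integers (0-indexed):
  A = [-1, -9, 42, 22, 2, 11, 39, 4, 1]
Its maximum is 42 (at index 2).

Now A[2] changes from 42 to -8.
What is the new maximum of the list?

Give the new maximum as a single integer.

Old max = 42 (at index 2)
Change: A[2] 42 -> -8
Changed element WAS the max -> may need rescan.
  Max of remaining elements: 39
  New max = max(-8, 39) = 39

Answer: 39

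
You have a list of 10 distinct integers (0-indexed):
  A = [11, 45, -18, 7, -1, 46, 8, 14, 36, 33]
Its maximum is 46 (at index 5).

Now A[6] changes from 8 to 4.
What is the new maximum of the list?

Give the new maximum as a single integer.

Answer: 46

Derivation:
Old max = 46 (at index 5)
Change: A[6] 8 -> 4
Changed element was NOT the old max.
  New max = max(old_max, new_val) = max(46, 4) = 46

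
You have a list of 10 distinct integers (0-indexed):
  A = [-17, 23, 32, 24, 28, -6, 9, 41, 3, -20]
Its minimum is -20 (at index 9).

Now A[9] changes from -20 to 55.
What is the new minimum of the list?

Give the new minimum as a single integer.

Answer: -17

Derivation:
Old min = -20 (at index 9)
Change: A[9] -20 -> 55
Changed element WAS the min. Need to check: is 55 still <= all others?
  Min of remaining elements: -17
  New min = min(55, -17) = -17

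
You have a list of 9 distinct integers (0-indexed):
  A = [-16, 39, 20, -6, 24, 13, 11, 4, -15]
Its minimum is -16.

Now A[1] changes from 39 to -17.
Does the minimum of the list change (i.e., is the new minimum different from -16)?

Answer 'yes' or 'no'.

Old min = -16
Change: A[1] 39 -> -17
Changed element was NOT the min; min changes only if -17 < -16.
New min = -17; changed? yes

Answer: yes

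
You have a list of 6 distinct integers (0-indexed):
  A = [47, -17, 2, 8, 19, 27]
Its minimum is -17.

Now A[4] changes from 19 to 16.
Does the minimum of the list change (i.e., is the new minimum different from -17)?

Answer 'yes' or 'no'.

Old min = -17
Change: A[4] 19 -> 16
Changed element was NOT the min; min changes only if 16 < -17.
New min = -17; changed? no

Answer: no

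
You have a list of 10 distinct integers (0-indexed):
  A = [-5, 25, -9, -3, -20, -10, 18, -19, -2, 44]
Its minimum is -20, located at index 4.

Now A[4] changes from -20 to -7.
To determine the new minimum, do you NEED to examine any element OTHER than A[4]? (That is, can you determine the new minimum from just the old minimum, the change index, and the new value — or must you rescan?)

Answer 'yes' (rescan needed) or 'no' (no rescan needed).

Old min = -20 at index 4
Change at index 4: -20 -> -7
Index 4 WAS the min and new value -7 > old min -20. Must rescan other elements to find the new min.
Needs rescan: yes

Answer: yes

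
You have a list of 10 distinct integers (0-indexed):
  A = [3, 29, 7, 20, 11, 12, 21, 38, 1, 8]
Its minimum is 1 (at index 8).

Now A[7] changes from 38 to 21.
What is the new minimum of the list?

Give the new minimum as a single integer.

Answer: 1

Derivation:
Old min = 1 (at index 8)
Change: A[7] 38 -> 21
Changed element was NOT the old min.
  New min = min(old_min, new_val) = min(1, 21) = 1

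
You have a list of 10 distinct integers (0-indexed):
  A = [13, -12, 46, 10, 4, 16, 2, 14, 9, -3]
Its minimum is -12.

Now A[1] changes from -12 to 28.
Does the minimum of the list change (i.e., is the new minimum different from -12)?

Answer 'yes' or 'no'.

Answer: yes

Derivation:
Old min = -12
Change: A[1] -12 -> 28
Changed element was the min; new min must be rechecked.
New min = -3; changed? yes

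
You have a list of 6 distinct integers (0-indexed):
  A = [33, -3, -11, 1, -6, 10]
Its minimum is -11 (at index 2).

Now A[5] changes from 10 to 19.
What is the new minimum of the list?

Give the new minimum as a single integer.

Old min = -11 (at index 2)
Change: A[5] 10 -> 19
Changed element was NOT the old min.
  New min = min(old_min, new_val) = min(-11, 19) = -11

Answer: -11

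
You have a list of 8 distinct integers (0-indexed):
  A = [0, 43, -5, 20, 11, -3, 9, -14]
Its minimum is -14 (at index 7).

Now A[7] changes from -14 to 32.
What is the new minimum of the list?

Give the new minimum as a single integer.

Old min = -14 (at index 7)
Change: A[7] -14 -> 32
Changed element WAS the min. Need to check: is 32 still <= all others?
  Min of remaining elements: -5
  New min = min(32, -5) = -5

Answer: -5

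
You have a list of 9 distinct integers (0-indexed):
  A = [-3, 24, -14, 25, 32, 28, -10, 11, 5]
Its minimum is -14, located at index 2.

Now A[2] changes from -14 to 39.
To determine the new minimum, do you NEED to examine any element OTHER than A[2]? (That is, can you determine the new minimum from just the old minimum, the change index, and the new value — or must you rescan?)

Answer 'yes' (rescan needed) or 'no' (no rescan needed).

Old min = -14 at index 2
Change at index 2: -14 -> 39
Index 2 WAS the min and new value 39 > old min -14. Must rescan other elements to find the new min.
Needs rescan: yes

Answer: yes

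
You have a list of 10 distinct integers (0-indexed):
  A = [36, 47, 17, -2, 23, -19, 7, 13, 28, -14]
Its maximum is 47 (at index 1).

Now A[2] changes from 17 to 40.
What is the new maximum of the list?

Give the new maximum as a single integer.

Old max = 47 (at index 1)
Change: A[2] 17 -> 40
Changed element was NOT the old max.
  New max = max(old_max, new_val) = max(47, 40) = 47

Answer: 47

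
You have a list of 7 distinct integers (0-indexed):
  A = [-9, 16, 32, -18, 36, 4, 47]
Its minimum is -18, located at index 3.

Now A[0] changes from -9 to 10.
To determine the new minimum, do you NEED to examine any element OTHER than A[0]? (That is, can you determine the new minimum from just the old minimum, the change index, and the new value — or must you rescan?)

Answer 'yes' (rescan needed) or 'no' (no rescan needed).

Old min = -18 at index 3
Change at index 0: -9 -> 10
Index 0 was NOT the min. New min = min(-18, 10). No rescan of other elements needed.
Needs rescan: no

Answer: no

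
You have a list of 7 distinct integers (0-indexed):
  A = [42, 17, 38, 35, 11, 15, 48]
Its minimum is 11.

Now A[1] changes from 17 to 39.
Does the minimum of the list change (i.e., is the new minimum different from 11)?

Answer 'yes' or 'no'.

Answer: no

Derivation:
Old min = 11
Change: A[1] 17 -> 39
Changed element was NOT the min; min changes only if 39 < 11.
New min = 11; changed? no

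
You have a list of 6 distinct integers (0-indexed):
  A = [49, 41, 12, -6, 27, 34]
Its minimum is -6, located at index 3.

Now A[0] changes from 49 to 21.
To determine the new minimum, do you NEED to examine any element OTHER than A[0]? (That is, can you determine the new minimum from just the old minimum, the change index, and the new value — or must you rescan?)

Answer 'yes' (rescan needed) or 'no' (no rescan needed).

Answer: no

Derivation:
Old min = -6 at index 3
Change at index 0: 49 -> 21
Index 0 was NOT the min. New min = min(-6, 21). No rescan of other elements needed.
Needs rescan: no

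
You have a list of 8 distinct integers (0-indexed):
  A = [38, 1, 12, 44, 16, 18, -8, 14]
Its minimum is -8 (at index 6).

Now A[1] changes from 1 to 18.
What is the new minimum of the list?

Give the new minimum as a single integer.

Old min = -8 (at index 6)
Change: A[1] 1 -> 18
Changed element was NOT the old min.
  New min = min(old_min, new_val) = min(-8, 18) = -8

Answer: -8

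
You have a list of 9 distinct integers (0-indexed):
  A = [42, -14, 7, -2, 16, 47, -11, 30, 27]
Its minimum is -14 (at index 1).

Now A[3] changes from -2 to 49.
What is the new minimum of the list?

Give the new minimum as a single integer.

Old min = -14 (at index 1)
Change: A[3] -2 -> 49
Changed element was NOT the old min.
  New min = min(old_min, new_val) = min(-14, 49) = -14

Answer: -14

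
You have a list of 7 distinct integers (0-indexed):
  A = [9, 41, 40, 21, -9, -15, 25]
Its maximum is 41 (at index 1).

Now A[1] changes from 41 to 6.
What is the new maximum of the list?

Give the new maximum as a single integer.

Old max = 41 (at index 1)
Change: A[1] 41 -> 6
Changed element WAS the max -> may need rescan.
  Max of remaining elements: 40
  New max = max(6, 40) = 40

Answer: 40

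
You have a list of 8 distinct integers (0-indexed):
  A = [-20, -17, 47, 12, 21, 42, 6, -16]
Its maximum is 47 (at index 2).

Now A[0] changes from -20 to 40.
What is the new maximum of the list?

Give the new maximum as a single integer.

Answer: 47

Derivation:
Old max = 47 (at index 2)
Change: A[0] -20 -> 40
Changed element was NOT the old max.
  New max = max(old_max, new_val) = max(47, 40) = 47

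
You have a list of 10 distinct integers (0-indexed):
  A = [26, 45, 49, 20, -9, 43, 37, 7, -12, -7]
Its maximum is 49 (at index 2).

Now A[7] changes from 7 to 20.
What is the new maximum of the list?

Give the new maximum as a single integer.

Answer: 49

Derivation:
Old max = 49 (at index 2)
Change: A[7] 7 -> 20
Changed element was NOT the old max.
  New max = max(old_max, new_val) = max(49, 20) = 49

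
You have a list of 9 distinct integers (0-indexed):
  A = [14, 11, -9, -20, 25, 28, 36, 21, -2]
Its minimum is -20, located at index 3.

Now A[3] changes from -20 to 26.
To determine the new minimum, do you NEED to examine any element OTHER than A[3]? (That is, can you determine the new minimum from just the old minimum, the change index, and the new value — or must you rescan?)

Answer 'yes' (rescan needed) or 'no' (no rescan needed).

Answer: yes

Derivation:
Old min = -20 at index 3
Change at index 3: -20 -> 26
Index 3 WAS the min and new value 26 > old min -20. Must rescan other elements to find the new min.
Needs rescan: yes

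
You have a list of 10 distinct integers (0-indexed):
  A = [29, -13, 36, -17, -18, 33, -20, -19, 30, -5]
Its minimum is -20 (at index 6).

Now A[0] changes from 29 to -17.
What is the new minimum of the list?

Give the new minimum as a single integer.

Old min = -20 (at index 6)
Change: A[0] 29 -> -17
Changed element was NOT the old min.
  New min = min(old_min, new_val) = min(-20, -17) = -20

Answer: -20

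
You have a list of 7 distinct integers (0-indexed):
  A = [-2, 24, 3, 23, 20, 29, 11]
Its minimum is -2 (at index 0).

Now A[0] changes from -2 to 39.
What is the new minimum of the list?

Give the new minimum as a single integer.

Answer: 3

Derivation:
Old min = -2 (at index 0)
Change: A[0] -2 -> 39
Changed element WAS the min. Need to check: is 39 still <= all others?
  Min of remaining elements: 3
  New min = min(39, 3) = 3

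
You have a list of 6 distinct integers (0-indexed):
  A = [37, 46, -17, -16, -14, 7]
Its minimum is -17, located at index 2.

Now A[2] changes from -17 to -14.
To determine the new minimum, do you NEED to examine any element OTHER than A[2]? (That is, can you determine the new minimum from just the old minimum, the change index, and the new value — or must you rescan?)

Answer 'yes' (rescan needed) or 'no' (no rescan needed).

Old min = -17 at index 2
Change at index 2: -17 -> -14
Index 2 WAS the min and new value -14 > old min -17. Must rescan other elements to find the new min.
Needs rescan: yes

Answer: yes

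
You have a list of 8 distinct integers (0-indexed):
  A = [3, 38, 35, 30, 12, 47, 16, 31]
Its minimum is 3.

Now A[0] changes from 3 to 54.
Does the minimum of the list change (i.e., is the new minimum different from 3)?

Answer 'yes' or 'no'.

Answer: yes

Derivation:
Old min = 3
Change: A[0] 3 -> 54
Changed element was the min; new min must be rechecked.
New min = 12; changed? yes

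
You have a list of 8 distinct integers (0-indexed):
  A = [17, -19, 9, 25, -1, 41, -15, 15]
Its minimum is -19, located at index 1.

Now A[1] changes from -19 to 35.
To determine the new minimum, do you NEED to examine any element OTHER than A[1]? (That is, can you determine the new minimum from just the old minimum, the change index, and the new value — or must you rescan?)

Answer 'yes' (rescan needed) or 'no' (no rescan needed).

Old min = -19 at index 1
Change at index 1: -19 -> 35
Index 1 WAS the min and new value 35 > old min -19. Must rescan other elements to find the new min.
Needs rescan: yes

Answer: yes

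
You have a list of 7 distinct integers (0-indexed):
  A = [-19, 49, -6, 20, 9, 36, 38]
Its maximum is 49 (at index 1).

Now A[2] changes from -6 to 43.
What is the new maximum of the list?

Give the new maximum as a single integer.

Old max = 49 (at index 1)
Change: A[2] -6 -> 43
Changed element was NOT the old max.
  New max = max(old_max, new_val) = max(49, 43) = 49

Answer: 49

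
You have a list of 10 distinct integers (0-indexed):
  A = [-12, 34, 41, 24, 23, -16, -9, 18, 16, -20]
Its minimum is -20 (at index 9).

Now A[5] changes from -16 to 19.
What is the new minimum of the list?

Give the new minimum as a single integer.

Answer: -20

Derivation:
Old min = -20 (at index 9)
Change: A[5] -16 -> 19
Changed element was NOT the old min.
  New min = min(old_min, new_val) = min(-20, 19) = -20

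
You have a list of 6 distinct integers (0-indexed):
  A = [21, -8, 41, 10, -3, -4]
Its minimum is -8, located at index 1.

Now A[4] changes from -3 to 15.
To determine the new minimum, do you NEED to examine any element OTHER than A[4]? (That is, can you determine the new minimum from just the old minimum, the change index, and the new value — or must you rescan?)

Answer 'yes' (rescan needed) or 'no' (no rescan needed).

Old min = -8 at index 1
Change at index 4: -3 -> 15
Index 4 was NOT the min. New min = min(-8, 15). No rescan of other elements needed.
Needs rescan: no

Answer: no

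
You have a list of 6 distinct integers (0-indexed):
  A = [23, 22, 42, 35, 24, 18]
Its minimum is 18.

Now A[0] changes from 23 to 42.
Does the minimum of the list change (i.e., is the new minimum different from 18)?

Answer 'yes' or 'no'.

Answer: no

Derivation:
Old min = 18
Change: A[0] 23 -> 42
Changed element was NOT the min; min changes only if 42 < 18.
New min = 18; changed? no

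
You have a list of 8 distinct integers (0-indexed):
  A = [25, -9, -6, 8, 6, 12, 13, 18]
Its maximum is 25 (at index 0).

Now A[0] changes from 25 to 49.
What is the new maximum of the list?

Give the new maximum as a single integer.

Answer: 49

Derivation:
Old max = 25 (at index 0)
Change: A[0] 25 -> 49
Changed element WAS the max -> may need rescan.
  Max of remaining elements: 18
  New max = max(49, 18) = 49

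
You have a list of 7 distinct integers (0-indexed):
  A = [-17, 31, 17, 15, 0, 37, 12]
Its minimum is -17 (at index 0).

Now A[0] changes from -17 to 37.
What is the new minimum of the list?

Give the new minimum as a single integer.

Answer: 0

Derivation:
Old min = -17 (at index 0)
Change: A[0] -17 -> 37
Changed element WAS the min. Need to check: is 37 still <= all others?
  Min of remaining elements: 0
  New min = min(37, 0) = 0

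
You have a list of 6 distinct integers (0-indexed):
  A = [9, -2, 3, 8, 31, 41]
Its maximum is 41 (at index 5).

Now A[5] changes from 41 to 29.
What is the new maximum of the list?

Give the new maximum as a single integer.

Answer: 31

Derivation:
Old max = 41 (at index 5)
Change: A[5] 41 -> 29
Changed element WAS the max -> may need rescan.
  Max of remaining elements: 31
  New max = max(29, 31) = 31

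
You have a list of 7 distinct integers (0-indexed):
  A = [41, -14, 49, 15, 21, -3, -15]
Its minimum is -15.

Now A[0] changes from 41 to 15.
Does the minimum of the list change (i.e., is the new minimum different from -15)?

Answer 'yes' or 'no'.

Answer: no

Derivation:
Old min = -15
Change: A[0] 41 -> 15
Changed element was NOT the min; min changes only if 15 < -15.
New min = -15; changed? no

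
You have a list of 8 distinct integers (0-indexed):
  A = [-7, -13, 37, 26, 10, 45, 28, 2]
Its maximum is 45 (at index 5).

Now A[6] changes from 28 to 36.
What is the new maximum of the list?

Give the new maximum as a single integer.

Answer: 45

Derivation:
Old max = 45 (at index 5)
Change: A[6] 28 -> 36
Changed element was NOT the old max.
  New max = max(old_max, new_val) = max(45, 36) = 45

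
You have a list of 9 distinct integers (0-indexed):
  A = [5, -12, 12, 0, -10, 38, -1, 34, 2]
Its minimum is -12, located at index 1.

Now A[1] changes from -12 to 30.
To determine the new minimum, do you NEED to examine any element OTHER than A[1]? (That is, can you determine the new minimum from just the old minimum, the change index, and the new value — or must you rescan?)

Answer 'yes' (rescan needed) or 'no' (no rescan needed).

Old min = -12 at index 1
Change at index 1: -12 -> 30
Index 1 WAS the min and new value 30 > old min -12. Must rescan other elements to find the new min.
Needs rescan: yes

Answer: yes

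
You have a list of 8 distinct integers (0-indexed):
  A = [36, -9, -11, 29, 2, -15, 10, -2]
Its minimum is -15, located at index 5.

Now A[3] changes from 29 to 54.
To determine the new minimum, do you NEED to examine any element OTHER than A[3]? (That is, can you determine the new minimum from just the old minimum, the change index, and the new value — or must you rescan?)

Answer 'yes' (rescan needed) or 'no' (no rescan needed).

Old min = -15 at index 5
Change at index 3: 29 -> 54
Index 3 was NOT the min. New min = min(-15, 54). No rescan of other elements needed.
Needs rescan: no

Answer: no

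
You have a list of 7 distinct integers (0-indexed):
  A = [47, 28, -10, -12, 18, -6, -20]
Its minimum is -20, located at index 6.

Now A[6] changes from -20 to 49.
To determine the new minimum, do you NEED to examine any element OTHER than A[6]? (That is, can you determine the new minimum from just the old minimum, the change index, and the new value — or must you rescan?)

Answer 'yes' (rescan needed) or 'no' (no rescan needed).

Old min = -20 at index 6
Change at index 6: -20 -> 49
Index 6 WAS the min and new value 49 > old min -20. Must rescan other elements to find the new min.
Needs rescan: yes

Answer: yes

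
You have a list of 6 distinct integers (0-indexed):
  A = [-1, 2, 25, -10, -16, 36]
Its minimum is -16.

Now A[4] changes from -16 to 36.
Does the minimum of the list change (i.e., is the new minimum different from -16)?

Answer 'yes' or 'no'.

Answer: yes

Derivation:
Old min = -16
Change: A[4] -16 -> 36
Changed element was the min; new min must be rechecked.
New min = -10; changed? yes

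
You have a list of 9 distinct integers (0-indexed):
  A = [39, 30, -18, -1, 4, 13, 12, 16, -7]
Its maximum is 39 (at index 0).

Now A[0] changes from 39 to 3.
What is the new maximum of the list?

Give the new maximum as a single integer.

Old max = 39 (at index 0)
Change: A[0] 39 -> 3
Changed element WAS the max -> may need rescan.
  Max of remaining elements: 30
  New max = max(3, 30) = 30

Answer: 30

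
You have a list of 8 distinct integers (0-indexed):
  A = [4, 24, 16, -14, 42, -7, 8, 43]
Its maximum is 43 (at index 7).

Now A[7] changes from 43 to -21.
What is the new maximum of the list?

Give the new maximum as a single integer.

Answer: 42

Derivation:
Old max = 43 (at index 7)
Change: A[7] 43 -> -21
Changed element WAS the max -> may need rescan.
  Max of remaining elements: 42
  New max = max(-21, 42) = 42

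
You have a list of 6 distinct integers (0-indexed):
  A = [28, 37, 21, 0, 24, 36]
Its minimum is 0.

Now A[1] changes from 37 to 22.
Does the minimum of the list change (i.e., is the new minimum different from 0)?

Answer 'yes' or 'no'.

Old min = 0
Change: A[1] 37 -> 22
Changed element was NOT the min; min changes only if 22 < 0.
New min = 0; changed? no

Answer: no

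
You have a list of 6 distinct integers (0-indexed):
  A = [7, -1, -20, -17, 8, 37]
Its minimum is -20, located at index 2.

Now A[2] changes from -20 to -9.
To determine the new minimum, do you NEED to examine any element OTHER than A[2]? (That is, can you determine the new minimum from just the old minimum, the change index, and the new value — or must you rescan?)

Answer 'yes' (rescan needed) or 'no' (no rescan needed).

Answer: yes

Derivation:
Old min = -20 at index 2
Change at index 2: -20 -> -9
Index 2 WAS the min and new value -9 > old min -20. Must rescan other elements to find the new min.
Needs rescan: yes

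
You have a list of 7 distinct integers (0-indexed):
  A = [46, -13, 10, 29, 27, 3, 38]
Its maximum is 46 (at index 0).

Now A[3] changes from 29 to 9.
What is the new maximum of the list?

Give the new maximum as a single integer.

Old max = 46 (at index 0)
Change: A[3] 29 -> 9
Changed element was NOT the old max.
  New max = max(old_max, new_val) = max(46, 9) = 46

Answer: 46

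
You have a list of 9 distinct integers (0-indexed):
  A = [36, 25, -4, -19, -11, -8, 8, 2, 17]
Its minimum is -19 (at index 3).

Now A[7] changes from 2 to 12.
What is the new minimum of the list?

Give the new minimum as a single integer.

Old min = -19 (at index 3)
Change: A[7] 2 -> 12
Changed element was NOT the old min.
  New min = min(old_min, new_val) = min(-19, 12) = -19

Answer: -19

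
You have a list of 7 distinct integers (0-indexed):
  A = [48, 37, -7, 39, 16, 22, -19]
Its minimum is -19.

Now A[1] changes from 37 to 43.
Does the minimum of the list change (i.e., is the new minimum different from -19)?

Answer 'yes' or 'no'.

Old min = -19
Change: A[1] 37 -> 43
Changed element was NOT the min; min changes only if 43 < -19.
New min = -19; changed? no

Answer: no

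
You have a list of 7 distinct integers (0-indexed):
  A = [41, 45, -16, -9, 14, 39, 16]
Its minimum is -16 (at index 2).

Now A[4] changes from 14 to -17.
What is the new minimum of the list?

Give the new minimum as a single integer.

Old min = -16 (at index 2)
Change: A[4] 14 -> -17
Changed element was NOT the old min.
  New min = min(old_min, new_val) = min(-16, -17) = -17

Answer: -17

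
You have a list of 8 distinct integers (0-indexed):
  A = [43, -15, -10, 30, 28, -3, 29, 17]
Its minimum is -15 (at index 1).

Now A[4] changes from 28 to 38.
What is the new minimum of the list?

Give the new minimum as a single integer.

Old min = -15 (at index 1)
Change: A[4] 28 -> 38
Changed element was NOT the old min.
  New min = min(old_min, new_val) = min(-15, 38) = -15

Answer: -15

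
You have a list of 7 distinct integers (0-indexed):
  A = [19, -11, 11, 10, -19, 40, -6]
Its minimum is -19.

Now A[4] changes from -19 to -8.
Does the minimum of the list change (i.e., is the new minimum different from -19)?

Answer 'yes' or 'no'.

Answer: yes

Derivation:
Old min = -19
Change: A[4] -19 -> -8
Changed element was the min; new min must be rechecked.
New min = -11; changed? yes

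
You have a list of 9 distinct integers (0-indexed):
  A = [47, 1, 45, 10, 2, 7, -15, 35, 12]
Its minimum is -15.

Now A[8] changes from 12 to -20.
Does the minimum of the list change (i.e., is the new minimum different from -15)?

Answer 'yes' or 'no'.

Old min = -15
Change: A[8] 12 -> -20
Changed element was NOT the min; min changes only if -20 < -15.
New min = -20; changed? yes

Answer: yes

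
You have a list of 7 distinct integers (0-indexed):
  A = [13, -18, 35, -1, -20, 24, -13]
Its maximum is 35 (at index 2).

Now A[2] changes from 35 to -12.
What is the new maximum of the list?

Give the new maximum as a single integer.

Answer: 24

Derivation:
Old max = 35 (at index 2)
Change: A[2] 35 -> -12
Changed element WAS the max -> may need rescan.
  Max of remaining elements: 24
  New max = max(-12, 24) = 24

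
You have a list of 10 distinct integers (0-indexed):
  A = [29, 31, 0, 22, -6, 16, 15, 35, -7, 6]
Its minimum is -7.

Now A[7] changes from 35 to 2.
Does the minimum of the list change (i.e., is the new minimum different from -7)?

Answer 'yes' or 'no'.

Answer: no

Derivation:
Old min = -7
Change: A[7] 35 -> 2
Changed element was NOT the min; min changes only if 2 < -7.
New min = -7; changed? no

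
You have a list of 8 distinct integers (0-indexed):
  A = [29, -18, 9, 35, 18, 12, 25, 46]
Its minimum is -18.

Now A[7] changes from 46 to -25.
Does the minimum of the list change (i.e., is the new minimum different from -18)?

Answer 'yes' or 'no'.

Old min = -18
Change: A[7] 46 -> -25
Changed element was NOT the min; min changes only if -25 < -18.
New min = -25; changed? yes

Answer: yes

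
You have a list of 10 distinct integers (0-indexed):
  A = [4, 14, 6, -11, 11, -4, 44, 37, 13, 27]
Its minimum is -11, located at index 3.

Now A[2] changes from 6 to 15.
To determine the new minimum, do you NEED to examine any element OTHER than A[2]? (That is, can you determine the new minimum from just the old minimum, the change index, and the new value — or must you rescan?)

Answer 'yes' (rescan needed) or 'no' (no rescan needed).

Answer: no

Derivation:
Old min = -11 at index 3
Change at index 2: 6 -> 15
Index 2 was NOT the min. New min = min(-11, 15). No rescan of other elements needed.
Needs rescan: no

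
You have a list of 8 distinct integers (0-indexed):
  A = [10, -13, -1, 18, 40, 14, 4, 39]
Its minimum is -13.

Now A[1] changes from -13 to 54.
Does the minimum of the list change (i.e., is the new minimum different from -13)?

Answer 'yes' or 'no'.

Old min = -13
Change: A[1] -13 -> 54
Changed element was the min; new min must be rechecked.
New min = -1; changed? yes

Answer: yes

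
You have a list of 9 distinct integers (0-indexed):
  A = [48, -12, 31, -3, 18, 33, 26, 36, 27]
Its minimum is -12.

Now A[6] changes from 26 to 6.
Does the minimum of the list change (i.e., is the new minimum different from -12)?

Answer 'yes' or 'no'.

Old min = -12
Change: A[6] 26 -> 6
Changed element was NOT the min; min changes only if 6 < -12.
New min = -12; changed? no

Answer: no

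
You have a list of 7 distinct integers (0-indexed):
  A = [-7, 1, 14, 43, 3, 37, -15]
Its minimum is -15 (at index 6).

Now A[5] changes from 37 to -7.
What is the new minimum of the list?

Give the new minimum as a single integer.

Answer: -15

Derivation:
Old min = -15 (at index 6)
Change: A[5] 37 -> -7
Changed element was NOT the old min.
  New min = min(old_min, new_val) = min(-15, -7) = -15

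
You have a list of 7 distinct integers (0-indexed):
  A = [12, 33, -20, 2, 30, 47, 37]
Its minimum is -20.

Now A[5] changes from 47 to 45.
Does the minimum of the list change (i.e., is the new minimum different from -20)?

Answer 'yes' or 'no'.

Old min = -20
Change: A[5] 47 -> 45
Changed element was NOT the min; min changes only if 45 < -20.
New min = -20; changed? no

Answer: no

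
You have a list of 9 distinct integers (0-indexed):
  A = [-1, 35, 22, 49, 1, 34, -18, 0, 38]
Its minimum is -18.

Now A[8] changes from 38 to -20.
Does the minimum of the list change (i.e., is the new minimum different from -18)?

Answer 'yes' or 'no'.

Old min = -18
Change: A[8] 38 -> -20
Changed element was NOT the min; min changes only if -20 < -18.
New min = -20; changed? yes

Answer: yes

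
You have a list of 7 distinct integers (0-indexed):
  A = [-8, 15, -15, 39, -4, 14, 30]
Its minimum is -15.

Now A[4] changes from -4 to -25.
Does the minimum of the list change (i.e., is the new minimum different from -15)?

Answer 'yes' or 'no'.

Old min = -15
Change: A[4] -4 -> -25
Changed element was NOT the min; min changes only if -25 < -15.
New min = -25; changed? yes

Answer: yes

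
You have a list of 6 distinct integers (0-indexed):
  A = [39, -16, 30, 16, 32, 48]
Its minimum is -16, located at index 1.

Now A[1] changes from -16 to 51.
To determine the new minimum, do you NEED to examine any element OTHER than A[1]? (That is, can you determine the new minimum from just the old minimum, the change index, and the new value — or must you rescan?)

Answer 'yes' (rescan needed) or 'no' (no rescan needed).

Old min = -16 at index 1
Change at index 1: -16 -> 51
Index 1 WAS the min and new value 51 > old min -16. Must rescan other elements to find the new min.
Needs rescan: yes

Answer: yes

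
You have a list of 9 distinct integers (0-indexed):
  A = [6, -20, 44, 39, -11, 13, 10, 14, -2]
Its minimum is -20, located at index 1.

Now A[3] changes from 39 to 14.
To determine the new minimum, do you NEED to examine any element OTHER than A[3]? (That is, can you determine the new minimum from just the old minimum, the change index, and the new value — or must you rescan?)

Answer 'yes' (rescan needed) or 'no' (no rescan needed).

Old min = -20 at index 1
Change at index 3: 39 -> 14
Index 3 was NOT the min. New min = min(-20, 14). No rescan of other elements needed.
Needs rescan: no

Answer: no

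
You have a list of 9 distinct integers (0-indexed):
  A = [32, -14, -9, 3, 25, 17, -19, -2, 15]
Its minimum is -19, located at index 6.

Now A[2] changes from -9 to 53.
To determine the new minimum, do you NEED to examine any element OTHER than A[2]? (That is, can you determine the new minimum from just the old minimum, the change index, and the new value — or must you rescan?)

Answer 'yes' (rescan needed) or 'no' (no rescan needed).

Answer: no

Derivation:
Old min = -19 at index 6
Change at index 2: -9 -> 53
Index 2 was NOT the min. New min = min(-19, 53). No rescan of other elements needed.
Needs rescan: no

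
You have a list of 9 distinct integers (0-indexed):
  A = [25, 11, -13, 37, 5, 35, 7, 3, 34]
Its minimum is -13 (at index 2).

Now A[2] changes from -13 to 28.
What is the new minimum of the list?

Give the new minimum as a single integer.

Answer: 3

Derivation:
Old min = -13 (at index 2)
Change: A[2] -13 -> 28
Changed element WAS the min. Need to check: is 28 still <= all others?
  Min of remaining elements: 3
  New min = min(28, 3) = 3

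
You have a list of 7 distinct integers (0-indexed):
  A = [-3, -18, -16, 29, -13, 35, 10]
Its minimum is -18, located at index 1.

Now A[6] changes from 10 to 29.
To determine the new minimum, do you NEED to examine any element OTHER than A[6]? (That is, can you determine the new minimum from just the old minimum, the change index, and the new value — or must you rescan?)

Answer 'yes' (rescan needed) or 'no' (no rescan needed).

Answer: no

Derivation:
Old min = -18 at index 1
Change at index 6: 10 -> 29
Index 6 was NOT the min. New min = min(-18, 29). No rescan of other elements needed.
Needs rescan: no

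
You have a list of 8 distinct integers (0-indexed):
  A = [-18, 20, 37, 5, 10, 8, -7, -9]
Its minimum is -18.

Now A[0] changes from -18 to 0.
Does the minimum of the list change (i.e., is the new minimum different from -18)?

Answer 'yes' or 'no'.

Answer: yes

Derivation:
Old min = -18
Change: A[0] -18 -> 0
Changed element was the min; new min must be rechecked.
New min = -9; changed? yes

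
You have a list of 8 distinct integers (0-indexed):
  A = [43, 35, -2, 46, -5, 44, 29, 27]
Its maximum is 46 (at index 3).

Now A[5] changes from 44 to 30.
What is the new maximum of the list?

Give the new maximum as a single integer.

Old max = 46 (at index 3)
Change: A[5] 44 -> 30
Changed element was NOT the old max.
  New max = max(old_max, new_val) = max(46, 30) = 46

Answer: 46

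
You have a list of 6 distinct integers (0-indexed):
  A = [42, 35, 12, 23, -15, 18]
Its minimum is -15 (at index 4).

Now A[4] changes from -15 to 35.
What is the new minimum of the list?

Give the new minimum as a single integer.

Old min = -15 (at index 4)
Change: A[4] -15 -> 35
Changed element WAS the min. Need to check: is 35 still <= all others?
  Min of remaining elements: 12
  New min = min(35, 12) = 12

Answer: 12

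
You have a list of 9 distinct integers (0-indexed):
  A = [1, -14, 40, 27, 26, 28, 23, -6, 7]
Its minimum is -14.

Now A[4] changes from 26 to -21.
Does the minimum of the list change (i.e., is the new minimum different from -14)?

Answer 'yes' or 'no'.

Old min = -14
Change: A[4] 26 -> -21
Changed element was NOT the min; min changes only if -21 < -14.
New min = -21; changed? yes

Answer: yes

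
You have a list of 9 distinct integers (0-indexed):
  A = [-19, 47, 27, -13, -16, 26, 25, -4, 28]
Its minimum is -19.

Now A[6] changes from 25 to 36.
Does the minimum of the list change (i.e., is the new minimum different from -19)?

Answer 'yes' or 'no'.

Answer: no

Derivation:
Old min = -19
Change: A[6] 25 -> 36
Changed element was NOT the min; min changes only if 36 < -19.
New min = -19; changed? no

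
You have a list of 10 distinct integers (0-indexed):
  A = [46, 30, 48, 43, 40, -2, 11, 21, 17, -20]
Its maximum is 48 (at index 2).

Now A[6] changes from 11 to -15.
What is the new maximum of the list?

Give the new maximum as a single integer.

Old max = 48 (at index 2)
Change: A[6] 11 -> -15
Changed element was NOT the old max.
  New max = max(old_max, new_val) = max(48, -15) = 48

Answer: 48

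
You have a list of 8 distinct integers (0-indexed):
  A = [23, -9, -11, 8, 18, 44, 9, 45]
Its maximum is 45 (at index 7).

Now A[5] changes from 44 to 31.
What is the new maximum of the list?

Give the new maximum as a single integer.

Old max = 45 (at index 7)
Change: A[5] 44 -> 31
Changed element was NOT the old max.
  New max = max(old_max, new_val) = max(45, 31) = 45

Answer: 45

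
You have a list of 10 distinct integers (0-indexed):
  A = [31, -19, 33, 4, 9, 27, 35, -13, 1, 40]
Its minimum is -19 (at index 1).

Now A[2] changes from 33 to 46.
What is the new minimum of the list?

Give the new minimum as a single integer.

Old min = -19 (at index 1)
Change: A[2] 33 -> 46
Changed element was NOT the old min.
  New min = min(old_min, new_val) = min(-19, 46) = -19

Answer: -19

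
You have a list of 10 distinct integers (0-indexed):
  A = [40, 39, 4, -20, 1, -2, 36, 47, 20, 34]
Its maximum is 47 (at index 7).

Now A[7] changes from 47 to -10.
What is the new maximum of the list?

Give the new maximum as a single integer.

Old max = 47 (at index 7)
Change: A[7] 47 -> -10
Changed element WAS the max -> may need rescan.
  Max of remaining elements: 40
  New max = max(-10, 40) = 40

Answer: 40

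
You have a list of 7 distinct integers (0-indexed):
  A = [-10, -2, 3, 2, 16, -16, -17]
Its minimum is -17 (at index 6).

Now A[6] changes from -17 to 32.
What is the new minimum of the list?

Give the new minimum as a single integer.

Old min = -17 (at index 6)
Change: A[6] -17 -> 32
Changed element WAS the min. Need to check: is 32 still <= all others?
  Min of remaining elements: -16
  New min = min(32, -16) = -16

Answer: -16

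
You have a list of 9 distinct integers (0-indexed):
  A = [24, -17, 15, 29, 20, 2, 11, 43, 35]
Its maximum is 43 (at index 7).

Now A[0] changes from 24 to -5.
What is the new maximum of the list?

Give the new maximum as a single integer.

Old max = 43 (at index 7)
Change: A[0] 24 -> -5
Changed element was NOT the old max.
  New max = max(old_max, new_val) = max(43, -5) = 43

Answer: 43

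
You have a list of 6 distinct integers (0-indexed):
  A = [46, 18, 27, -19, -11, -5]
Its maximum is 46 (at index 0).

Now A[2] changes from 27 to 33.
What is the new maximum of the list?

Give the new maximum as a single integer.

Answer: 46

Derivation:
Old max = 46 (at index 0)
Change: A[2] 27 -> 33
Changed element was NOT the old max.
  New max = max(old_max, new_val) = max(46, 33) = 46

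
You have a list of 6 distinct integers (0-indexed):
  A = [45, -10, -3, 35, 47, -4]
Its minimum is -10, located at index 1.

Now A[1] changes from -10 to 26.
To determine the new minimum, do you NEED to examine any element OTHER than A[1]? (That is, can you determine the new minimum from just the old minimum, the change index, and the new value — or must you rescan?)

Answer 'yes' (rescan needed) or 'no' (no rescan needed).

Answer: yes

Derivation:
Old min = -10 at index 1
Change at index 1: -10 -> 26
Index 1 WAS the min and new value 26 > old min -10. Must rescan other elements to find the new min.
Needs rescan: yes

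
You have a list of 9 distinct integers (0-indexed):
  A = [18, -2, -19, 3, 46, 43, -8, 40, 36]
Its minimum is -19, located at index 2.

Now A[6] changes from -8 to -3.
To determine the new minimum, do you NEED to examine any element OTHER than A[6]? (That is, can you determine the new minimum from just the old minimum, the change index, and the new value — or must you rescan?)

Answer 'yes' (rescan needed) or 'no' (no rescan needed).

Old min = -19 at index 2
Change at index 6: -8 -> -3
Index 6 was NOT the min. New min = min(-19, -3). No rescan of other elements needed.
Needs rescan: no

Answer: no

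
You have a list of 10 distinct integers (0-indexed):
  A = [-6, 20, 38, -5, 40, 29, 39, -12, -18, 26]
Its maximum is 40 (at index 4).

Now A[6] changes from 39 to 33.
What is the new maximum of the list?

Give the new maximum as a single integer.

Answer: 40

Derivation:
Old max = 40 (at index 4)
Change: A[6] 39 -> 33
Changed element was NOT the old max.
  New max = max(old_max, new_val) = max(40, 33) = 40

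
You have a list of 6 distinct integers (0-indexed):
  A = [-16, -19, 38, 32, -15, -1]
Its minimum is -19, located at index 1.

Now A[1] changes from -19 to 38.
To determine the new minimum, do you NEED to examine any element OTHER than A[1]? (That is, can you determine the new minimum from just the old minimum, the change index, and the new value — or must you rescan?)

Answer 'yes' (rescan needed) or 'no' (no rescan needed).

Answer: yes

Derivation:
Old min = -19 at index 1
Change at index 1: -19 -> 38
Index 1 WAS the min and new value 38 > old min -19. Must rescan other elements to find the new min.
Needs rescan: yes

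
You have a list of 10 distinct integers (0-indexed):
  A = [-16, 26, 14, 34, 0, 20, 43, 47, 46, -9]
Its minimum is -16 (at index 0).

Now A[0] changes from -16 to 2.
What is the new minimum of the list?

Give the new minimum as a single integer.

Old min = -16 (at index 0)
Change: A[0] -16 -> 2
Changed element WAS the min. Need to check: is 2 still <= all others?
  Min of remaining elements: -9
  New min = min(2, -9) = -9

Answer: -9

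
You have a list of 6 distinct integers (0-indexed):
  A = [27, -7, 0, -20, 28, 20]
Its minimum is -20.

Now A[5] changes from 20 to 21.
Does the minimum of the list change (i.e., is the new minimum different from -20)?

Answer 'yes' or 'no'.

Old min = -20
Change: A[5] 20 -> 21
Changed element was NOT the min; min changes only if 21 < -20.
New min = -20; changed? no

Answer: no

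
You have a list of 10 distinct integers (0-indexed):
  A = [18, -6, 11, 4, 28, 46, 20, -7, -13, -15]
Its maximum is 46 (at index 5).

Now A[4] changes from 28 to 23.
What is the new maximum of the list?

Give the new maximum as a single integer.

Answer: 46

Derivation:
Old max = 46 (at index 5)
Change: A[4] 28 -> 23
Changed element was NOT the old max.
  New max = max(old_max, new_val) = max(46, 23) = 46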